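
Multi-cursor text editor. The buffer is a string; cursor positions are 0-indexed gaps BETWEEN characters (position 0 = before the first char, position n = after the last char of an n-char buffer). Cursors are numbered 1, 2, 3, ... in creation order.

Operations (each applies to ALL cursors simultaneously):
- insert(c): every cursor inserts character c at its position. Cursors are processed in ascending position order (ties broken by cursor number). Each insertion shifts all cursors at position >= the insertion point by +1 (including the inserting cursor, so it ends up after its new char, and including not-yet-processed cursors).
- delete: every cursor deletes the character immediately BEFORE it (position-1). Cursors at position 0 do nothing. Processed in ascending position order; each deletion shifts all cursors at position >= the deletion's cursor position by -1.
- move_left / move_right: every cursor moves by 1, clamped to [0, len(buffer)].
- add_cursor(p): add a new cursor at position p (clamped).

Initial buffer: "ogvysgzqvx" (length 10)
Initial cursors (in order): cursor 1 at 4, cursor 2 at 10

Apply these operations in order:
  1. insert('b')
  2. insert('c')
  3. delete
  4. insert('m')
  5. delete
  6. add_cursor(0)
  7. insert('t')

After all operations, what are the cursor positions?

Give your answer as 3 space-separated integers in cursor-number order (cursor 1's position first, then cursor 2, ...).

After op 1 (insert('b')): buffer="ogvybsgzqvxb" (len 12), cursors c1@5 c2@12, authorship ....1......2
After op 2 (insert('c')): buffer="ogvybcsgzqvxbc" (len 14), cursors c1@6 c2@14, authorship ....11......22
After op 3 (delete): buffer="ogvybsgzqvxb" (len 12), cursors c1@5 c2@12, authorship ....1......2
After op 4 (insert('m')): buffer="ogvybmsgzqvxbm" (len 14), cursors c1@6 c2@14, authorship ....11......22
After op 5 (delete): buffer="ogvybsgzqvxb" (len 12), cursors c1@5 c2@12, authorship ....1......2
After op 6 (add_cursor(0)): buffer="ogvybsgzqvxb" (len 12), cursors c3@0 c1@5 c2@12, authorship ....1......2
After op 7 (insert('t')): buffer="togvybtsgzqvxbt" (len 15), cursors c3@1 c1@7 c2@15, authorship 3....11......22

Answer: 7 15 1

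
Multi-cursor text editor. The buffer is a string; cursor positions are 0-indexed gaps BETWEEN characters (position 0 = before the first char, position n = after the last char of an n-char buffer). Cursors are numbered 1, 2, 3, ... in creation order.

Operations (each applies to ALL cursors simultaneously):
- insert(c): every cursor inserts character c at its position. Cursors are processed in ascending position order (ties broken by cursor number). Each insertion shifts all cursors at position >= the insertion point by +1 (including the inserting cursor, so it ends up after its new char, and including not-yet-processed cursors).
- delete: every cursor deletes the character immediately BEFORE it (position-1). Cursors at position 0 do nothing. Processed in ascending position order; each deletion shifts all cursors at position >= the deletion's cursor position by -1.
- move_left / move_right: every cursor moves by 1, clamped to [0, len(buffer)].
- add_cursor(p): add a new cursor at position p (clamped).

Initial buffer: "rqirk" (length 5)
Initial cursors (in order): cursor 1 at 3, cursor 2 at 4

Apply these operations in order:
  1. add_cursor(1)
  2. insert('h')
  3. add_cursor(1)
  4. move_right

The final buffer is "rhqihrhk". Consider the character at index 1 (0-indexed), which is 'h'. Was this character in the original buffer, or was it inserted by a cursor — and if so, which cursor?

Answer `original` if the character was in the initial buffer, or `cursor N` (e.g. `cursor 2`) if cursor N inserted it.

After op 1 (add_cursor(1)): buffer="rqirk" (len 5), cursors c3@1 c1@3 c2@4, authorship .....
After op 2 (insert('h')): buffer="rhqihrhk" (len 8), cursors c3@2 c1@5 c2@7, authorship .3..1.2.
After op 3 (add_cursor(1)): buffer="rhqihrhk" (len 8), cursors c4@1 c3@2 c1@5 c2@7, authorship .3..1.2.
After op 4 (move_right): buffer="rhqihrhk" (len 8), cursors c4@2 c3@3 c1@6 c2@8, authorship .3..1.2.
Authorship (.=original, N=cursor N): . 3 . . 1 . 2 .
Index 1: author = 3

Answer: cursor 3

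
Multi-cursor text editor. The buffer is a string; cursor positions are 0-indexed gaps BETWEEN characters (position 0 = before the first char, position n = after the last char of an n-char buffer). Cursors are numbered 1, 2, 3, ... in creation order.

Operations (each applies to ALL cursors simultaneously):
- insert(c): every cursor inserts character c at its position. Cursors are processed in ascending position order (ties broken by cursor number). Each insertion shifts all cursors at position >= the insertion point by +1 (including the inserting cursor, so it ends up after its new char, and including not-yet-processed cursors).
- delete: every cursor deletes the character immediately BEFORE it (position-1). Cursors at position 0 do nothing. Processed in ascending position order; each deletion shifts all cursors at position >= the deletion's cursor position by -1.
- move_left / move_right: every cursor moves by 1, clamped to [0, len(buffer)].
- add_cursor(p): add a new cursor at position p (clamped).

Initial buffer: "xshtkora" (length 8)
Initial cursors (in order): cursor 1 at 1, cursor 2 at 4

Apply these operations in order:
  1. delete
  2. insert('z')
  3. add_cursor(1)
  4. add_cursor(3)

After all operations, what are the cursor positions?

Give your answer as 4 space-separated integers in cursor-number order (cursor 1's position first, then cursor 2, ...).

After op 1 (delete): buffer="shkora" (len 6), cursors c1@0 c2@2, authorship ......
After op 2 (insert('z')): buffer="zshzkora" (len 8), cursors c1@1 c2@4, authorship 1..2....
After op 3 (add_cursor(1)): buffer="zshzkora" (len 8), cursors c1@1 c3@1 c2@4, authorship 1..2....
After op 4 (add_cursor(3)): buffer="zshzkora" (len 8), cursors c1@1 c3@1 c4@3 c2@4, authorship 1..2....

Answer: 1 4 1 3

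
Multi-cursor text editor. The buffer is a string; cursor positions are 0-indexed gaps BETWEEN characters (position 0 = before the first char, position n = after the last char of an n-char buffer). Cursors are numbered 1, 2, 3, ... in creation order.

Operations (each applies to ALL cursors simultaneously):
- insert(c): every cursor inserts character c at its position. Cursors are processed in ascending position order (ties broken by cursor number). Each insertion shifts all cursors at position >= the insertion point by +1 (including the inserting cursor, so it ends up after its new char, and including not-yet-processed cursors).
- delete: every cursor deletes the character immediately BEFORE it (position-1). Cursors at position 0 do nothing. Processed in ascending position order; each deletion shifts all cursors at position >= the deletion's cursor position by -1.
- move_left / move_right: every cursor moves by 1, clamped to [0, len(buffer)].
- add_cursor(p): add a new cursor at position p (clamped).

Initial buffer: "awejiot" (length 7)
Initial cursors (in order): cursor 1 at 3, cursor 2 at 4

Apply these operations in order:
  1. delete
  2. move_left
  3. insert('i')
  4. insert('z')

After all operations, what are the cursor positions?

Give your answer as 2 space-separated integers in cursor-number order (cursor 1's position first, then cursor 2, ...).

Answer: 5 5

Derivation:
After op 1 (delete): buffer="awiot" (len 5), cursors c1@2 c2@2, authorship .....
After op 2 (move_left): buffer="awiot" (len 5), cursors c1@1 c2@1, authorship .....
After op 3 (insert('i')): buffer="aiiwiot" (len 7), cursors c1@3 c2@3, authorship .12....
After op 4 (insert('z')): buffer="aiizzwiot" (len 9), cursors c1@5 c2@5, authorship .1212....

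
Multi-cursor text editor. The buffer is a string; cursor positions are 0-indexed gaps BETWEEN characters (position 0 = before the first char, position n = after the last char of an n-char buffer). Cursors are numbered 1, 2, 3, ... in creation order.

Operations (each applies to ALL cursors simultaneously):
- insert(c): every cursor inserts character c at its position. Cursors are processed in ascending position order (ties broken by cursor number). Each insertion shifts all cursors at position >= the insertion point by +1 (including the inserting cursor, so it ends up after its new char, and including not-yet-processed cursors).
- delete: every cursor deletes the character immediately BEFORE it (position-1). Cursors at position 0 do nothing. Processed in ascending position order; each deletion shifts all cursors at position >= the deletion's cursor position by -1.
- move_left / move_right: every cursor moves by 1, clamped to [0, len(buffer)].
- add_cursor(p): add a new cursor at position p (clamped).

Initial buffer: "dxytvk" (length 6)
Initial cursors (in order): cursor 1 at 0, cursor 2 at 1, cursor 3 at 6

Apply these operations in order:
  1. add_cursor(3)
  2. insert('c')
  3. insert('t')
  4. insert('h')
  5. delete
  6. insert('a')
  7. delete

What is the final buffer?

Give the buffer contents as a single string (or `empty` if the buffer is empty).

Answer: ctdctxycttvkct

Derivation:
After op 1 (add_cursor(3)): buffer="dxytvk" (len 6), cursors c1@0 c2@1 c4@3 c3@6, authorship ......
After op 2 (insert('c')): buffer="cdcxyctvkc" (len 10), cursors c1@1 c2@3 c4@6 c3@10, authorship 1.2..4...3
After op 3 (insert('t')): buffer="ctdctxycttvkct" (len 14), cursors c1@2 c2@5 c4@9 c3@14, authorship 11.22..44...33
After op 4 (insert('h')): buffer="cthdcthxycthtvkcth" (len 18), cursors c1@3 c2@7 c4@12 c3@18, authorship 111.222..444...333
After op 5 (delete): buffer="ctdctxycttvkct" (len 14), cursors c1@2 c2@5 c4@9 c3@14, authorship 11.22..44...33
After op 6 (insert('a')): buffer="ctadctaxyctatvkcta" (len 18), cursors c1@3 c2@7 c4@12 c3@18, authorship 111.222..444...333
After op 7 (delete): buffer="ctdctxycttvkct" (len 14), cursors c1@2 c2@5 c4@9 c3@14, authorship 11.22..44...33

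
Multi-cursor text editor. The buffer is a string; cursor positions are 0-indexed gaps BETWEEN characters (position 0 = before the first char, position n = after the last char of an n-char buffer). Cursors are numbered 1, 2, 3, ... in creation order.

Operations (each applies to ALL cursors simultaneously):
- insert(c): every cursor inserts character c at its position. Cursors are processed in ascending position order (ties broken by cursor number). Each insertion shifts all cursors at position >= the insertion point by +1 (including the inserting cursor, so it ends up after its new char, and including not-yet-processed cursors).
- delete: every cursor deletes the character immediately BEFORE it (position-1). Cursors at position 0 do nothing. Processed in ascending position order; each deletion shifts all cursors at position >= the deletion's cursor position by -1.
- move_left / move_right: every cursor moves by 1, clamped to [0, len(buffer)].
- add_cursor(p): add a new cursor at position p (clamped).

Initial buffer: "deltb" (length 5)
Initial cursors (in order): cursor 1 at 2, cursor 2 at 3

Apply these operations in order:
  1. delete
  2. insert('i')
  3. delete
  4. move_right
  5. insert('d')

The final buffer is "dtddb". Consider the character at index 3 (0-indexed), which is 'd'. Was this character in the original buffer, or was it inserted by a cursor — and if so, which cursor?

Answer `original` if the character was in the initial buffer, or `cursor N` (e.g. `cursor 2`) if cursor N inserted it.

After op 1 (delete): buffer="dtb" (len 3), cursors c1@1 c2@1, authorship ...
After op 2 (insert('i')): buffer="diitb" (len 5), cursors c1@3 c2@3, authorship .12..
After op 3 (delete): buffer="dtb" (len 3), cursors c1@1 c2@1, authorship ...
After op 4 (move_right): buffer="dtb" (len 3), cursors c1@2 c2@2, authorship ...
After op 5 (insert('d')): buffer="dtddb" (len 5), cursors c1@4 c2@4, authorship ..12.
Authorship (.=original, N=cursor N): . . 1 2 .
Index 3: author = 2

Answer: cursor 2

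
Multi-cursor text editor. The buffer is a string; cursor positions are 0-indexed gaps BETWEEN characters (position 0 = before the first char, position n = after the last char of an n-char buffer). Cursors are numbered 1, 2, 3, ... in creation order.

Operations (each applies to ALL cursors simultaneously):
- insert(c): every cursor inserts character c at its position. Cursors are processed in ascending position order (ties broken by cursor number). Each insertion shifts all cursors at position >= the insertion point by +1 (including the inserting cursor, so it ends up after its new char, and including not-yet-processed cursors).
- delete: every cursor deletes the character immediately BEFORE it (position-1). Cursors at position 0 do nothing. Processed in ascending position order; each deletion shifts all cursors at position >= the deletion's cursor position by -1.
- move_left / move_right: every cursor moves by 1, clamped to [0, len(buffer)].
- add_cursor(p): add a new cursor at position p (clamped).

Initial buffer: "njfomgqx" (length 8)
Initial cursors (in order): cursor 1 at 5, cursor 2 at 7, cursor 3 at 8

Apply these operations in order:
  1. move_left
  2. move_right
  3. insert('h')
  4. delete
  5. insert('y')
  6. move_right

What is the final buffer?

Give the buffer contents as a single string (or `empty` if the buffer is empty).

After op 1 (move_left): buffer="njfomgqx" (len 8), cursors c1@4 c2@6 c3@7, authorship ........
After op 2 (move_right): buffer="njfomgqx" (len 8), cursors c1@5 c2@7 c3@8, authorship ........
After op 3 (insert('h')): buffer="njfomhgqhxh" (len 11), cursors c1@6 c2@9 c3@11, authorship .....1..2.3
After op 4 (delete): buffer="njfomgqx" (len 8), cursors c1@5 c2@7 c3@8, authorship ........
After op 5 (insert('y')): buffer="njfomygqyxy" (len 11), cursors c1@6 c2@9 c3@11, authorship .....1..2.3
After op 6 (move_right): buffer="njfomygqyxy" (len 11), cursors c1@7 c2@10 c3@11, authorship .....1..2.3

Answer: njfomygqyxy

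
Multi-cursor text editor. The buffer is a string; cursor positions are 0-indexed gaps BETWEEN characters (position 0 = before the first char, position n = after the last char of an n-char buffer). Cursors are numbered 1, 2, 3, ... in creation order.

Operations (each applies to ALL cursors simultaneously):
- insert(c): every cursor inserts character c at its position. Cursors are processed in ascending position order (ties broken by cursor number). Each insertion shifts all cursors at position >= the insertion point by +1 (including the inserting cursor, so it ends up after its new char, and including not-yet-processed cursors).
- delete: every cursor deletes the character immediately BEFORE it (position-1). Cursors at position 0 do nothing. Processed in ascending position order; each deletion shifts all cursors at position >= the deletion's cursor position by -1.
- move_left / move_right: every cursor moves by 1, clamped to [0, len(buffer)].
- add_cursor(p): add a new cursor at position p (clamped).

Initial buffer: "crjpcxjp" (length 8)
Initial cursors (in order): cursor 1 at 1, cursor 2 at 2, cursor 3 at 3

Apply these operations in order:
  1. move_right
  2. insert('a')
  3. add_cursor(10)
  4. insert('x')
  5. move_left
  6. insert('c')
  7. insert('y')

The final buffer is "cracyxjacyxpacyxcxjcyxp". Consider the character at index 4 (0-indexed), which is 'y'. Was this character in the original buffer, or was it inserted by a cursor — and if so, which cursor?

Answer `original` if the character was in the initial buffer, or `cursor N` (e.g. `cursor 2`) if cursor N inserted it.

After op 1 (move_right): buffer="crjpcxjp" (len 8), cursors c1@2 c2@3 c3@4, authorship ........
After op 2 (insert('a')): buffer="crajapacxjp" (len 11), cursors c1@3 c2@5 c3@7, authorship ..1.2.3....
After op 3 (add_cursor(10)): buffer="crajapacxjp" (len 11), cursors c1@3 c2@5 c3@7 c4@10, authorship ..1.2.3....
After op 4 (insert('x')): buffer="craxjaxpaxcxjxp" (len 15), cursors c1@4 c2@7 c3@10 c4@14, authorship ..11.22.33...4.
After op 5 (move_left): buffer="craxjaxpaxcxjxp" (len 15), cursors c1@3 c2@6 c3@9 c4@13, authorship ..11.22.33...4.
After op 6 (insert('c')): buffer="cracxjacxpacxcxjcxp" (len 19), cursors c1@4 c2@8 c3@12 c4@17, authorship ..111.222.333...44.
After op 7 (insert('y')): buffer="cracyxjacyxpacyxcxjcyxp" (len 23), cursors c1@5 c2@10 c3@15 c4@21, authorship ..1111.2222.3333...444.
Authorship (.=original, N=cursor N): . . 1 1 1 1 . 2 2 2 2 . 3 3 3 3 . . . 4 4 4 .
Index 4: author = 1

Answer: cursor 1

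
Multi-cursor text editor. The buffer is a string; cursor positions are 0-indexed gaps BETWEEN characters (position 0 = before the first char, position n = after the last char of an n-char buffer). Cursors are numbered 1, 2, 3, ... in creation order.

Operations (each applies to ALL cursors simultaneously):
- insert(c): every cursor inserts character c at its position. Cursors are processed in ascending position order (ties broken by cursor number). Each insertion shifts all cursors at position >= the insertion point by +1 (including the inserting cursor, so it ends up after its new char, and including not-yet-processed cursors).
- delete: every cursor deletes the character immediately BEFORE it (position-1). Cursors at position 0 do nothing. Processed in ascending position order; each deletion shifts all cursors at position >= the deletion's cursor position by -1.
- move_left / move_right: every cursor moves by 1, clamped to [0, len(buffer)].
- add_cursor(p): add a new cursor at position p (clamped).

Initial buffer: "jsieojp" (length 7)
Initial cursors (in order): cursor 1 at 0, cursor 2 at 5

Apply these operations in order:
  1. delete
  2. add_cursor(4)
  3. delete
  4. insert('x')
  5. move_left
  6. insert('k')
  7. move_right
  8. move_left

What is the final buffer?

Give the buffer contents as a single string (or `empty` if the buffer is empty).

Answer: kxjsxkkxjp

Derivation:
After op 1 (delete): buffer="jsiejp" (len 6), cursors c1@0 c2@4, authorship ......
After op 2 (add_cursor(4)): buffer="jsiejp" (len 6), cursors c1@0 c2@4 c3@4, authorship ......
After op 3 (delete): buffer="jsjp" (len 4), cursors c1@0 c2@2 c3@2, authorship ....
After op 4 (insert('x')): buffer="xjsxxjp" (len 7), cursors c1@1 c2@5 c3@5, authorship 1..23..
After op 5 (move_left): buffer="xjsxxjp" (len 7), cursors c1@0 c2@4 c3@4, authorship 1..23..
After op 6 (insert('k')): buffer="kxjsxkkxjp" (len 10), cursors c1@1 c2@7 c3@7, authorship 11..2233..
After op 7 (move_right): buffer="kxjsxkkxjp" (len 10), cursors c1@2 c2@8 c3@8, authorship 11..2233..
After op 8 (move_left): buffer="kxjsxkkxjp" (len 10), cursors c1@1 c2@7 c3@7, authorship 11..2233..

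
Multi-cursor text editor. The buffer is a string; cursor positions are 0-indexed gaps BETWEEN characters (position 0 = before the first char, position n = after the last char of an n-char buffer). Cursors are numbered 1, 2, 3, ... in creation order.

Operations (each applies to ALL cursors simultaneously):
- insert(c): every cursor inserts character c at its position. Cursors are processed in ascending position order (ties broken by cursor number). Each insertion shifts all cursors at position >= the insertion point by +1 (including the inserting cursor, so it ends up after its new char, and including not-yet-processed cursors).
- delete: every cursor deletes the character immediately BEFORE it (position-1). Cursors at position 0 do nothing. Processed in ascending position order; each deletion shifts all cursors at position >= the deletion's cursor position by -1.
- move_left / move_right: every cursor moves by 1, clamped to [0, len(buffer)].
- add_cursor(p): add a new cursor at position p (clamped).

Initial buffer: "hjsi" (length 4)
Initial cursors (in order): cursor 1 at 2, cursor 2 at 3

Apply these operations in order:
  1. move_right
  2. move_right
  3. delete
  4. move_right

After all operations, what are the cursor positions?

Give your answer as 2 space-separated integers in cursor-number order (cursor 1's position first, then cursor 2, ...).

After op 1 (move_right): buffer="hjsi" (len 4), cursors c1@3 c2@4, authorship ....
After op 2 (move_right): buffer="hjsi" (len 4), cursors c1@4 c2@4, authorship ....
After op 3 (delete): buffer="hj" (len 2), cursors c1@2 c2@2, authorship ..
After op 4 (move_right): buffer="hj" (len 2), cursors c1@2 c2@2, authorship ..

Answer: 2 2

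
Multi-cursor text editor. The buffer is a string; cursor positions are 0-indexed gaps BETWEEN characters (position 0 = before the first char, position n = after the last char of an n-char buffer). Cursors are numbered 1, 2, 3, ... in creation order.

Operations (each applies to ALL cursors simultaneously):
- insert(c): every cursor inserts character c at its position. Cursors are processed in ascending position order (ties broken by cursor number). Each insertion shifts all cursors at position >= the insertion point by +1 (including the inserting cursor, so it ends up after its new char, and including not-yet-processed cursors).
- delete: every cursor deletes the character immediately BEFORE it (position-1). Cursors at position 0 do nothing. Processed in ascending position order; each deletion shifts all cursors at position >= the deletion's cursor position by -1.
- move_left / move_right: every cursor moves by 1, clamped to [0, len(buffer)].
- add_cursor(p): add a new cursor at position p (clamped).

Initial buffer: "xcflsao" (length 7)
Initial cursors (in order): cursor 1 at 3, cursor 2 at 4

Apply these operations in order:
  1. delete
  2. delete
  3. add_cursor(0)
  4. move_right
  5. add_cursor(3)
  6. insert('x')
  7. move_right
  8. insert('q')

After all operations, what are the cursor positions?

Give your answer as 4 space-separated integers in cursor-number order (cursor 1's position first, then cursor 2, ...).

After op 1 (delete): buffer="xcsao" (len 5), cursors c1@2 c2@2, authorship .....
After op 2 (delete): buffer="sao" (len 3), cursors c1@0 c2@0, authorship ...
After op 3 (add_cursor(0)): buffer="sao" (len 3), cursors c1@0 c2@0 c3@0, authorship ...
After op 4 (move_right): buffer="sao" (len 3), cursors c1@1 c2@1 c3@1, authorship ...
After op 5 (add_cursor(3)): buffer="sao" (len 3), cursors c1@1 c2@1 c3@1 c4@3, authorship ...
After op 6 (insert('x')): buffer="sxxxaox" (len 7), cursors c1@4 c2@4 c3@4 c4@7, authorship .123..4
After op 7 (move_right): buffer="sxxxaox" (len 7), cursors c1@5 c2@5 c3@5 c4@7, authorship .123..4
After op 8 (insert('q')): buffer="sxxxaqqqoxq" (len 11), cursors c1@8 c2@8 c3@8 c4@11, authorship .123.123.44

Answer: 8 8 8 11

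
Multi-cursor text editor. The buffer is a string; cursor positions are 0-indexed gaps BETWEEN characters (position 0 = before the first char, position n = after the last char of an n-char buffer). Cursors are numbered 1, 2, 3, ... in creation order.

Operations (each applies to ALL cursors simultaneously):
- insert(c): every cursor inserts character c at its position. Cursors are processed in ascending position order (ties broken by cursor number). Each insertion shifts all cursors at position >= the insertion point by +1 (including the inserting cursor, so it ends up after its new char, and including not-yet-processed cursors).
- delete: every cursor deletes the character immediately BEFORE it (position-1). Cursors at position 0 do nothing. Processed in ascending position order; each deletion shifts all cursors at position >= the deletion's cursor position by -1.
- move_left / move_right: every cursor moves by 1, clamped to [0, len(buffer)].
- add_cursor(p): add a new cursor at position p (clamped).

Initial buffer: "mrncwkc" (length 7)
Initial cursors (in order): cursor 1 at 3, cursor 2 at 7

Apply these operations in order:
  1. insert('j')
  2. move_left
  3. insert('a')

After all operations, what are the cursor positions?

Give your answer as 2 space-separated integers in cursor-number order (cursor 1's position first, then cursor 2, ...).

Answer: 4 10

Derivation:
After op 1 (insert('j')): buffer="mrnjcwkcj" (len 9), cursors c1@4 c2@9, authorship ...1....2
After op 2 (move_left): buffer="mrnjcwkcj" (len 9), cursors c1@3 c2@8, authorship ...1....2
After op 3 (insert('a')): buffer="mrnajcwkcaj" (len 11), cursors c1@4 c2@10, authorship ...11....22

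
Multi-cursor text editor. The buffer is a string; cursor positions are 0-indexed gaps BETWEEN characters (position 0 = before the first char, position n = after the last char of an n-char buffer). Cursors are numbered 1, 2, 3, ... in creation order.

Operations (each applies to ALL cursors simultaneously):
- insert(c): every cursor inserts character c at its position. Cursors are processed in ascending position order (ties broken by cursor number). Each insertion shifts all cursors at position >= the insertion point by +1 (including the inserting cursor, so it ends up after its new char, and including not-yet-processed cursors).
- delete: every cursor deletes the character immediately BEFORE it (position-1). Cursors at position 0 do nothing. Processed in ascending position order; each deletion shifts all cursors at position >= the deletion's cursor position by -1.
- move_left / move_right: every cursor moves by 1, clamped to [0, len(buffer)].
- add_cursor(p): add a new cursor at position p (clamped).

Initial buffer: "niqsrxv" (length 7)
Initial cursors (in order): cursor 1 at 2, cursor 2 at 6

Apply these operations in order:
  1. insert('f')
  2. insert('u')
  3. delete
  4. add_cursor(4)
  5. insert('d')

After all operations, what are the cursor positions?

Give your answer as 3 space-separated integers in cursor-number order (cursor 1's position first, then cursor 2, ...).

After op 1 (insert('f')): buffer="nifqsrxfv" (len 9), cursors c1@3 c2@8, authorship ..1....2.
After op 2 (insert('u')): buffer="nifuqsrxfuv" (len 11), cursors c1@4 c2@10, authorship ..11....22.
After op 3 (delete): buffer="nifqsrxfv" (len 9), cursors c1@3 c2@8, authorship ..1....2.
After op 4 (add_cursor(4)): buffer="nifqsrxfv" (len 9), cursors c1@3 c3@4 c2@8, authorship ..1....2.
After op 5 (insert('d')): buffer="nifdqdsrxfdv" (len 12), cursors c1@4 c3@6 c2@11, authorship ..11.3...22.

Answer: 4 11 6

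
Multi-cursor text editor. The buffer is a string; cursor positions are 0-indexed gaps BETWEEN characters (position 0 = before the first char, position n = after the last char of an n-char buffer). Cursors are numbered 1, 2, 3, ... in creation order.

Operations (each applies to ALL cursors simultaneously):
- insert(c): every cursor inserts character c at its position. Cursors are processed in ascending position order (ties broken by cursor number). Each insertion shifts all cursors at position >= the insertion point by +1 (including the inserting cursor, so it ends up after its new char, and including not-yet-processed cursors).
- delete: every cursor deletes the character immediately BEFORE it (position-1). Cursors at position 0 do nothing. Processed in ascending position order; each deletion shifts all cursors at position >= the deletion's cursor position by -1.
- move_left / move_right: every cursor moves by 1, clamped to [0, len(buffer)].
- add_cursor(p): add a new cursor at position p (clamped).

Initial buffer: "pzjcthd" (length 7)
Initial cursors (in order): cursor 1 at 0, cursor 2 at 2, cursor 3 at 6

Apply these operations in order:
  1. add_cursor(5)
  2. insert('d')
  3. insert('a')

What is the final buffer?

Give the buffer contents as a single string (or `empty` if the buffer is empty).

After op 1 (add_cursor(5)): buffer="pzjcthd" (len 7), cursors c1@0 c2@2 c4@5 c3@6, authorship .......
After op 2 (insert('d')): buffer="dpzdjctdhdd" (len 11), cursors c1@1 c2@4 c4@8 c3@10, authorship 1..2...4.3.
After op 3 (insert('a')): buffer="dapzdajctdahdad" (len 15), cursors c1@2 c2@6 c4@11 c3@14, authorship 11..22...44.33.

Answer: dapzdajctdahdad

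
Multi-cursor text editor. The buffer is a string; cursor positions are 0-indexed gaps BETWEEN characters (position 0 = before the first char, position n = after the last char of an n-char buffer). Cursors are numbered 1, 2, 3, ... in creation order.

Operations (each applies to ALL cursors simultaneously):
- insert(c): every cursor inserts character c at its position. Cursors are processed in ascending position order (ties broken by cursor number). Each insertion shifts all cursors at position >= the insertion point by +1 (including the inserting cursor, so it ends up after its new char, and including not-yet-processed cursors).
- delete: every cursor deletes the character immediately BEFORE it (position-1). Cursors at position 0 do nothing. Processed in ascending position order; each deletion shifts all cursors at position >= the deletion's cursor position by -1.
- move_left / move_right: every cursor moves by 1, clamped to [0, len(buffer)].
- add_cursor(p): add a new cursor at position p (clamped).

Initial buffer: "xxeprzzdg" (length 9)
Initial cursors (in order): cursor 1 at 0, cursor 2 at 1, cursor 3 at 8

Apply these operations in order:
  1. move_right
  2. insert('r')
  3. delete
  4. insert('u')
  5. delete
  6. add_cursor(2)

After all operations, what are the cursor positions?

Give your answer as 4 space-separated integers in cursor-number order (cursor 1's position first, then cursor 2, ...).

Answer: 1 2 9 2

Derivation:
After op 1 (move_right): buffer="xxeprzzdg" (len 9), cursors c1@1 c2@2 c3@9, authorship .........
After op 2 (insert('r')): buffer="xrxreprzzdgr" (len 12), cursors c1@2 c2@4 c3@12, authorship .1.2.......3
After op 3 (delete): buffer="xxeprzzdg" (len 9), cursors c1@1 c2@2 c3@9, authorship .........
After op 4 (insert('u')): buffer="xuxueprzzdgu" (len 12), cursors c1@2 c2@4 c3@12, authorship .1.2.......3
After op 5 (delete): buffer="xxeprzzdg" (len 9), cursors c1@1 c2@2 c3@9, authorship .........
After op 6 (add_cursor(2)): buffer="xxeprzzdg" (len 9), cursors c1@1 c2@2 c4@2 c3@9, authorship .........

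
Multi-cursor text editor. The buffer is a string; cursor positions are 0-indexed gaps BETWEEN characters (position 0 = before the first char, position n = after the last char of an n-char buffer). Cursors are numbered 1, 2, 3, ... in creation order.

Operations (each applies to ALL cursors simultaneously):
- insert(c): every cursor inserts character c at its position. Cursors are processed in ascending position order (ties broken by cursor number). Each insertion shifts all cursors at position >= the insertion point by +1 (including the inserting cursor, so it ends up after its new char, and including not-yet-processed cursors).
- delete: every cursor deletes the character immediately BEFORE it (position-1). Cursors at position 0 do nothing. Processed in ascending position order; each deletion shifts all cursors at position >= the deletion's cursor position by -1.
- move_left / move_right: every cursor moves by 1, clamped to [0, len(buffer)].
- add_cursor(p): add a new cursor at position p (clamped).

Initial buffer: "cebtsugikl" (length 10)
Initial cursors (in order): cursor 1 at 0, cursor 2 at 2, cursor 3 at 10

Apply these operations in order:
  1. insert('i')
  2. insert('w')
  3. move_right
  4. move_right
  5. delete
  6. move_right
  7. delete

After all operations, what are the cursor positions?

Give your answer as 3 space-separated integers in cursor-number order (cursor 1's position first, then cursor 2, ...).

Answer: 3 5 10

Derivation:
After op 1 (insert('i')): buffer="iceibtsugikli" (len 13), cursors c1@1 c2@4 c3@13, authorship 1..2........3
After op 2 (insert('w')): buffer="iwceiwbtsugikliw" (len 16), cursors c1@2 c2@6 c3@16, authorship 11..22........33
After op 3 (move_right): buffer="iwceiwbtsugikliw" (len 16), cursors c1@3 c2@7 c3@16, authorship 11..22........33
After op 4 (move_right): buffer="iwceiwbtsugikliw" (len 16), cursors c1@4 c2@8 c3@16, authorship 11..22........33
After op 5 (delete): buffer="iwciwbsugikli" (len 13), cursors c1@3 c2@6 c3@13, authorship 11.22.......3
After op 6 (move_right): buffer="iwciwbsugikli" (len 13), cursors c1@4 c2@7 c3@13, authorship 11.22.......3
After op 7 (delete): buffer="iwcwbugikl" (len 10), cursors c1@3 c2@5 c3@10, authorship 11.2......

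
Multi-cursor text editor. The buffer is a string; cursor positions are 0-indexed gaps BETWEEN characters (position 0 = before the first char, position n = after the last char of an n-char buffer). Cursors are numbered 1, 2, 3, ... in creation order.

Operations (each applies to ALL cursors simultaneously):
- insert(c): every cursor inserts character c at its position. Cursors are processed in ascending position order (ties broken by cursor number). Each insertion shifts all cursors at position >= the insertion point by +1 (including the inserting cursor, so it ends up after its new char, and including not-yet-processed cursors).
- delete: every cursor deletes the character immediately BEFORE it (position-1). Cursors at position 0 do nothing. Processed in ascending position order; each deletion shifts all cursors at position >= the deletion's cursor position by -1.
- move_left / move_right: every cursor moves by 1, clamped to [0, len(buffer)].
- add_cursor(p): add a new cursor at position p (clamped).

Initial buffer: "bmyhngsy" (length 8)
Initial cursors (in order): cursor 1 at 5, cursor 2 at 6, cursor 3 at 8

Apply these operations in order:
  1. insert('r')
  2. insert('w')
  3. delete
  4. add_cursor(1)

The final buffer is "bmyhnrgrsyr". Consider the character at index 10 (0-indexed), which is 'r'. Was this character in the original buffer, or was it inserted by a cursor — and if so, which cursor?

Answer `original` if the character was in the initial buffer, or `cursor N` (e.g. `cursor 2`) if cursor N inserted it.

Answer: cursor 3

Derivation:
After op 1 (insert('r')): buffer="bmyhnrgrsyr" (len 11), cursors c1@6 c2@8 c3@11, authorship .....1.2..3
After op 2 (insert('w')): buffer="bmyhnrwgrwsyrw" (len 14), cursors c1@7 c2@10 c3@14, authorship .....11.22..33
After op 3 (delete): buffer="bmyhnrgrsyr" (len 11), cursors c1@6 c2@8 c3@11, authorship .....1.2..3
After op 4 (add_cursor(1)): buffer="bmyhnrgrsyr" (len 11), cursors c4@1 c1@6 c2@8 c3@11, authorship .....1.2..3
Authorship (.=original, N=cursor N): . . . . . 1 . 2 . . 3
Index 10: author = 3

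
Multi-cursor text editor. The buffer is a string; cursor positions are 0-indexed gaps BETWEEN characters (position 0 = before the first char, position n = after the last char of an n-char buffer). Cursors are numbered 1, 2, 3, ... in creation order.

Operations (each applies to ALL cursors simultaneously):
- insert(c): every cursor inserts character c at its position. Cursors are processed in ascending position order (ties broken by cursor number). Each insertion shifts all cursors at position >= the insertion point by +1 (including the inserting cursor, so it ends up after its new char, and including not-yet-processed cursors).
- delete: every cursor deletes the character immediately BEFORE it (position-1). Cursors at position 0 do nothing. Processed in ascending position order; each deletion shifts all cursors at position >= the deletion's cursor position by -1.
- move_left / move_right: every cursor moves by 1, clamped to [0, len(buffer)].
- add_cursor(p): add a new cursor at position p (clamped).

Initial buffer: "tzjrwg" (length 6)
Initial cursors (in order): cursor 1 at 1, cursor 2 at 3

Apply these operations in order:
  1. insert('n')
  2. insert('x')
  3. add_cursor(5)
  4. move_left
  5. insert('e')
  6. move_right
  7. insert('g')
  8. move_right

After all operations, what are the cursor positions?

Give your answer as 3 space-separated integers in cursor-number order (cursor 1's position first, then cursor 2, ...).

After op 1 (insert('n')): buffer="tnzjnrwg" (len 8), cursors c1@2 c2@5, authorship .1..2...
After op 2 (insert('x')): buffer="tnxzjnxrwg" (len 10), cursors c1@3 c2@7, authorship .11..22...
After op 3 (add_cursor(5)): buffer="tnxzjnxrwg" (len 10), cursors c1@3 c3@5 c2@7, authorship .11..22...
After op 4 (move_left): buffer="tnxzjnxrwg" (len 10), cursors c1@2 c3@4 c2@6, authorship .11..22...
After op 5 (insert('e')): buffer="tnexzejnexrwg" (len 13), cursors c1@3 c3@6 c2@9, authorship .111.3.222...
After op 6 (move_right): buffer="tnexzejnexrwg" (len 13), cursors c1@4 c3@7 c2@10, authorship .111.3.222...
After op 7 (insert('g')): buffer="tnexgzejgnexgrwg" (len 16), cursors c1@5 c3@9 c2@13, authorship .1111.3.32222...
After op 8 (move_right): buffer="tnexgzejgnexgrwg" (len 16), cursors c1@6 c3@10 c2@14, authorship .1111.3.32222...

Answer: 6 14 10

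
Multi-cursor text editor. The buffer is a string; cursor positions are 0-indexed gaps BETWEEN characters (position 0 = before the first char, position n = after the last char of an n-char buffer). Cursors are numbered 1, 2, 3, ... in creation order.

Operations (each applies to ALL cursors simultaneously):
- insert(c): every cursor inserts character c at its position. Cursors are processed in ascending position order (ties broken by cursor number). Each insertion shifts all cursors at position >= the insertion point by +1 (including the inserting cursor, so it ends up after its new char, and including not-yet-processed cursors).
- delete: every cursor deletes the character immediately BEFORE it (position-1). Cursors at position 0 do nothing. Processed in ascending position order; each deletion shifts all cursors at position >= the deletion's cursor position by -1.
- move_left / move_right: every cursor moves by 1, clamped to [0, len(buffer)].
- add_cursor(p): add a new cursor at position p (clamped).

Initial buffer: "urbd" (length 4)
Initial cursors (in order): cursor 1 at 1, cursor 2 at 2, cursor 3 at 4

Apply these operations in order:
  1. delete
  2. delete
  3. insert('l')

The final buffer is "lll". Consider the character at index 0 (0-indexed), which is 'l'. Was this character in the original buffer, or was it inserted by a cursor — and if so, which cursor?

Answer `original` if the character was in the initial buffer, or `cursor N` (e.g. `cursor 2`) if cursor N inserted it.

Answer: cursor 1

Derivation:
After op 1 (delete): buffer="b" (len 1), cursors c1@0 c2@0 c3@1, authorship .
After op 2 (delete): buffer="" (len 0), cursors c1@0 c2@0 c3@0, authorship 
After op 3 (insert('l')): buffer="lll" (len 3), cursors c1@3 c2@3 c3@3, authorship 123
Authorship (.=original, N=cursor N): 1 2 3
Index 0: author = 1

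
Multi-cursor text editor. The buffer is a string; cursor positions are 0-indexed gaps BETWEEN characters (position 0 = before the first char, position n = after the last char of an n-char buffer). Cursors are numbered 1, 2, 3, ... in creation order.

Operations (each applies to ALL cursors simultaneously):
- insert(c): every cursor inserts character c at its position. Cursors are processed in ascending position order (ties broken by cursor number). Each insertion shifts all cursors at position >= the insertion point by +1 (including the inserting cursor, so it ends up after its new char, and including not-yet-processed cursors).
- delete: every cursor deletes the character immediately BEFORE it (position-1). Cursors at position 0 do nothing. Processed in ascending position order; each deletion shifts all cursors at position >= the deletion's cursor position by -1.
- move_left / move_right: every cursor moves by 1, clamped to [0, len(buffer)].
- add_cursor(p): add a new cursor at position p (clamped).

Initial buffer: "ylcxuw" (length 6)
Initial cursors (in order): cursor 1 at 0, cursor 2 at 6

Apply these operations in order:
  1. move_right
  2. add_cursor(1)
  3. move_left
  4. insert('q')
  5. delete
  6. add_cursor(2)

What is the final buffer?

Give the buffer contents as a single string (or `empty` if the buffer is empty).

Answer: ylcxuw

Derivation:
After op 1 (move_right): buffer="ylcxuw" (len 6), cursors c1@1 c2@6, authorship ......
After op 2 (add_cursor(1)): buffer="ylcxuw" (len 6), cursors c1@1 c3@1 c2@6, authorship ......
After op 3 (move_left): buffer="ylcxuw" (len 6), cursors c1@0 c3@0 c2@5, authorship ......
After op 4 (insert('q')): buffer="qqylcxuqw" (len 9), cursors c1@2 c3@2 c2@8, authorship 13.....2.
After op 5 (delete): buffer="ylcxuw" (len 6), cursors c1@0 c3@0 c2@5, authorship ......
After op 6 (add_cursor(2)): buffer="ylcxuw" (len 6), cursors c1@0 c3@0 c4@2 c2@5, authorship ......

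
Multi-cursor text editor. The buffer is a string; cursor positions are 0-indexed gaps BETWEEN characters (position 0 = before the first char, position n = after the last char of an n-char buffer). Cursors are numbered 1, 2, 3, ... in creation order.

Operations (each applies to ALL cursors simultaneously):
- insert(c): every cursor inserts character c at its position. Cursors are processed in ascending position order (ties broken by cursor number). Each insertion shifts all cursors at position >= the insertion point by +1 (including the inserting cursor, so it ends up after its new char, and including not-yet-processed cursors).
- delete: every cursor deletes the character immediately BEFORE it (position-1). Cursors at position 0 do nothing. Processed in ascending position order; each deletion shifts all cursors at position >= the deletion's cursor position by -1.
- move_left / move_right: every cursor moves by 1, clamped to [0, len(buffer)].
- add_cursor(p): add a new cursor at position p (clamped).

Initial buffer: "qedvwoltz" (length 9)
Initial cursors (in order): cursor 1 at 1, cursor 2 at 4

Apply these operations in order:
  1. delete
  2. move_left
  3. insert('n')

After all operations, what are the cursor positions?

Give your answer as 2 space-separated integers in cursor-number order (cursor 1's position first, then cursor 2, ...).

Answer: 1 3

Derivation:
After op 1 (delete): buffer="edwoltz" (len 7), cursors c1@0 c2@2, authorship .......
After op 2 (move_left): buffer="edwoltz" (len 7), cursors c1@0 c2@1, authorship .......
After op 3 (insert('n')): buffer="nendwoltz" (len 9), cursors c1@1 c2@3, authorship 1.2......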